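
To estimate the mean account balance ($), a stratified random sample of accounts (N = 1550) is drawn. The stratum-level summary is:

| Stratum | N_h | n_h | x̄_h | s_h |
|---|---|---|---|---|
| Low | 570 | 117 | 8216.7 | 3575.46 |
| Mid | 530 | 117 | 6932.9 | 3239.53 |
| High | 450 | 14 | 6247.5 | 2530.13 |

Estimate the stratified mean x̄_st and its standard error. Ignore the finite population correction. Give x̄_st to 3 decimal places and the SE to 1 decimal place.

x̄_st = Σ W_h x̄_h = (570·8216.7 + 530·6932.9 + 450·6247.5)/1550 = 7206.02000
V̂(x̄_st) = Σ W_h² s_h²/n_h, with W_h = N_h/N and N = 1550:
  stratum Low: (570/1550)²·3575.46²/117 = 14776.3
  stratum Mid: (530/1550)²·3239.53²/117 = 10487.4
  stratum High: (450/1550)²·2530.13²/14 = 38540.7
V̂(x̄_st) = 63804.3
SE(x̄_st) = √63804.3 = 252.595

x̄_st ≈ 7206.020, SE ≈ 252.6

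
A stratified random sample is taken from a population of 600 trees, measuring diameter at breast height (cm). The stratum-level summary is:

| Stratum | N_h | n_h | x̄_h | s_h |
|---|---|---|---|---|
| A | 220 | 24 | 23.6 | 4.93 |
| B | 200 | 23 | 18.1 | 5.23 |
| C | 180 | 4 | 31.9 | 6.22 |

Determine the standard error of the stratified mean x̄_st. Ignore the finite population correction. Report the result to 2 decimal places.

SE(x̄_st) ≈ 1.07

V̂(x̄_st) = Σ W_h² s_h²/n_h, with W_h = N_h/N and N = 600:
  stratum A: (220/600)²·4.93²/24 = 0.136152
  stratum B: (200/600)²·5.23²/23 = 0.13214
  stratum C: (180/600)²·6.22²/4 = 0.870489
V̂(x̄_st) = 1.13878
SE(x̄_st) = √1.13878 = 1.06714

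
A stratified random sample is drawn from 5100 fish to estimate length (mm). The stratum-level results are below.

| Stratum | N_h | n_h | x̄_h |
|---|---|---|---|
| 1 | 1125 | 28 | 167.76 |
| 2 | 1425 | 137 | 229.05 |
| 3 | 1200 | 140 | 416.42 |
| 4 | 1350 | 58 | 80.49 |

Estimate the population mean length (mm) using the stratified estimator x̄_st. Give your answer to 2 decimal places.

N = Σ N_h = 5100. Stratum weights W_h = N_h/N.
x̄_st = (1125·167.76 + 1425·229.05 + 1200·416.42 + 1350·80.49) / 5100 = 220.2925

x̄_st ≈ 220.29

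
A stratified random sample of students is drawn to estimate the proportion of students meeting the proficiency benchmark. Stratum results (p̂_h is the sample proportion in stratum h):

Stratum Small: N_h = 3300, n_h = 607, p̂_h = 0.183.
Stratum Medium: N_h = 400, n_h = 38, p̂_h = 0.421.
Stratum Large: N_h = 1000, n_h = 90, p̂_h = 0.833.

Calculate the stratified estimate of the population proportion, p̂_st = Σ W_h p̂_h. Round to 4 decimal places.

N = 4700; stratum weights W_h = N_h/N.
p̂_st = Σ W_h p̂_h = (3300·0.183 + 400·0.421 + 1000·0.833)/4700 = 0.34155

p̂_st ≈ 0.3416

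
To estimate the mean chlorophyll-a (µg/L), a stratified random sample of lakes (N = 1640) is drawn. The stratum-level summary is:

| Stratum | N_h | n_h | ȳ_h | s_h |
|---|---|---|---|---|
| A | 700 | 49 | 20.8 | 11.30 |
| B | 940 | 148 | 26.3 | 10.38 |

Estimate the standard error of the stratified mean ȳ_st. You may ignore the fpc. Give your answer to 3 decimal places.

V̂(ȳ_st) = Σ W_h² s_h²/n_h, with W_h = N_h/N and N = 1640:
  stratum A: (700/1640)²·11.30²/49 = 0.474755
  stratum B: (940/1640)²·10.38²/148 = 0.239167
V̂(ȳ_st) = 0.713921
SE(ȳ_st) = √0.713921 = 0.844939

SE(ȳ_st) ≈ 0.845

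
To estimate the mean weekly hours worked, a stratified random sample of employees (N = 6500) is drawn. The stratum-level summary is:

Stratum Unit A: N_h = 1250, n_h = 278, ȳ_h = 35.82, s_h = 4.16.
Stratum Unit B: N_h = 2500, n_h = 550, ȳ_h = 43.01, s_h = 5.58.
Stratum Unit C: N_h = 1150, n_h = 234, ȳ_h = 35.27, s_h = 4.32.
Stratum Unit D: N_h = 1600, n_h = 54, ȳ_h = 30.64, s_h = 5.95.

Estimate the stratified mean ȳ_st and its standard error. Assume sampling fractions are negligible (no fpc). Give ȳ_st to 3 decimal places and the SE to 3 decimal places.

ȳ_st = Σ W_h ȳ_h = (1250·35.82 + 2500·43.01 + 1150·35.27 + 1600·30.64)/6500 = 37.21300
V̂(ȳ_st) = Σ W_h² s_h²/n_h, with W_h = N_h/N and N = 6500:
  stratum Unit A: (1250/6500)²·4.16²/278 = 0.00230216
  stratum Unit B: (2500/6500)²·5.58²/550 = 0.0083745
  stratum Unit C: (1150/6500)²·4.32²/234 = 0.00249644
  stratum Unit D: (1600/6500)²·5.95²/54 = 0.039724
V̂(ȳ_st) = 0.0528971
SE(ȳ_st) = √0.0528971 = 0.229994

ȳ_st ≈ 37.213, SE ≈ 0.230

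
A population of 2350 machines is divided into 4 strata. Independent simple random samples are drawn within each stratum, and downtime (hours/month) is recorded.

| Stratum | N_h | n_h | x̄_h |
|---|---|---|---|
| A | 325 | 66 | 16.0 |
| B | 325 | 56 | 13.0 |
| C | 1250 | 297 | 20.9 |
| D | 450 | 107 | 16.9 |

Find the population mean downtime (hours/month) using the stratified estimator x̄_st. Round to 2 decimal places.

N = Σ N_h = 2350. Stratum weights W_h = N_h/N.
x̄_st = (325·16.0 + 325·13.0 + 1250·20.9 + 450·16.9) / 2350 = 18.3638

x̄_st ≈ 18.36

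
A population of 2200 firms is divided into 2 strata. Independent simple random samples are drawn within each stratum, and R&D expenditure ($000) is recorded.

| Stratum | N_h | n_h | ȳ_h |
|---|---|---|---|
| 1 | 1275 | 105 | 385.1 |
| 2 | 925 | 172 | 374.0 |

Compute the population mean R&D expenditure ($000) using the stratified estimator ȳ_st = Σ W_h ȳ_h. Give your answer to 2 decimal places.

N = Σ N_h = 2200. Stratum weights W_h = N_h/N.
ȳ_st = (1275·385.1 + 925·374.0) / 2200 = 380.4330

ȳ_st ≈ 380.43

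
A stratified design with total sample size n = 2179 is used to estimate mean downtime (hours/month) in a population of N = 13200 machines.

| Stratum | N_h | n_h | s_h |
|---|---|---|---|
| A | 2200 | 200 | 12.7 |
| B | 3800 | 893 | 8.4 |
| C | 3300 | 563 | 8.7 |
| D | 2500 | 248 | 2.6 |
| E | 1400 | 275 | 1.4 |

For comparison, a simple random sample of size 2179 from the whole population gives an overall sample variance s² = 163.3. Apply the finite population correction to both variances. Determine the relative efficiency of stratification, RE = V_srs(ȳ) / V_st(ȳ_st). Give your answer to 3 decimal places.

V̂(ȳ_st) = Σ W_h² (1 − n_h/N_h) s_h²/n_h, with W_h = N_h/N and N = 13200:
  stratum A: (2200/13200)²·(1 − 200/2200)·12.7²/200 = 0.0203649
  stratum B: (3800/13200)²·(1 − 893/3800)·8.4²/893 = 0.00500943
  stratum C: (3300/13200)²·(1 − 563/3300)·8.7²/563 = 0.00696901
  stratum D: (2500/13200)²·(1 − 248/2500)·2.6²/248 = 0.000880756
  stratum E: (1400/13200)²·(1 − 275/1400)·1.4²/275 = 6.44252e-05
V_st = 0.0332885
V_srs = (1 − 2179/13200)·163.3/2179 = 0.0625714
Relative efficiency = V_srs / V_st = 0.0625714/0.0332885 = 1.8797

RE ≈ 1.880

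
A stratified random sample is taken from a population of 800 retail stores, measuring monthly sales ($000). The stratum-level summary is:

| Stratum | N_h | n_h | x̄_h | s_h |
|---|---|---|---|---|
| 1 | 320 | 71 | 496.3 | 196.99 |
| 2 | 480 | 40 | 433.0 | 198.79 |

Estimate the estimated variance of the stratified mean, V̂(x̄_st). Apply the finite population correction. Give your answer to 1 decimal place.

V̂(x̄_st) ≈ 394.1

V̂(x̄_st) = Σ W_h² (1 − n_h/N_h) s_h²/n_h, with W_h = N_h/N and N = 800:
  stratum 1: (320/800)²·(1 − 71/320)·196.99²/71 = 68.0455
  stratum 2: (480/800)²·(1 − 40/480)·198.79²/40 = 326.019
V̂(x̄_st) = 394.065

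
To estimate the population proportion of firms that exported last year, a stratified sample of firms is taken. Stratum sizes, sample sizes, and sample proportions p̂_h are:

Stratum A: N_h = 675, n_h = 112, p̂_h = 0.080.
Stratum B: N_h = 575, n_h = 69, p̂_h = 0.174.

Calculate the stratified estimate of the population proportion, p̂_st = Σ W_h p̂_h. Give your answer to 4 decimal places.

p̂_st ≈ 0.1232

N = 1250; stratum weights W_h = N_h/N.
p̂_st = Σ W_h p̂_h = (675·0.080 + 575·0.174)/1250 = 0.12324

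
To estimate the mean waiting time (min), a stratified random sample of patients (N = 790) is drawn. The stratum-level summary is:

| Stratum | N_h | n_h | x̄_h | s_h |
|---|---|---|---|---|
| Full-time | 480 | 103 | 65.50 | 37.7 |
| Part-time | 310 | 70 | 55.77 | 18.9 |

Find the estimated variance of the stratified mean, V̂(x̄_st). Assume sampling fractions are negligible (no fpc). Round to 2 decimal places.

V̂(x̄_st) ≈ 5.88

V̂(x̄_st) = Σ W_h² s_h²/n_h, with W_h = N_h/N and N = 790:
  stratum Full-time: (480/790)²·37.7²/103 = 5.09417
  stratum Part-time: (310/790)²·18.9²/70 = 0.785769
V̂(x̄_st) = 5.87994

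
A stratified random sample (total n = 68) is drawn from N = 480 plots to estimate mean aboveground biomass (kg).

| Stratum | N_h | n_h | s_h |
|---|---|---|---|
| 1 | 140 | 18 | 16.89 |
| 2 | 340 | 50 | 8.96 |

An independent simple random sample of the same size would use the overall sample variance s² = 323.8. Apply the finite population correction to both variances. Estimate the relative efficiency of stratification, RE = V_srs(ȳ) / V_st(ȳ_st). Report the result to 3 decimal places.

V̂(ȳ_st) = Σ W_h² (1 − n_h/N_h) s_h²/n_h, with W_h = N_h/N and N = 480:
  stratum 1: (140/480)²·(1 − 18/140)·16.89²/18 = 1.17488
  stratum 2: (340/480)²·(1 − 50/340)·8.96²/50 = 0.687132
V_st = 1.86201
V_srs = (1 − 68/480)·323.8/68 = 4.08718
Relative efficiency = V_srs / V_st = 4.08718/1.86201 = 2.1950

RE ≈ 2.195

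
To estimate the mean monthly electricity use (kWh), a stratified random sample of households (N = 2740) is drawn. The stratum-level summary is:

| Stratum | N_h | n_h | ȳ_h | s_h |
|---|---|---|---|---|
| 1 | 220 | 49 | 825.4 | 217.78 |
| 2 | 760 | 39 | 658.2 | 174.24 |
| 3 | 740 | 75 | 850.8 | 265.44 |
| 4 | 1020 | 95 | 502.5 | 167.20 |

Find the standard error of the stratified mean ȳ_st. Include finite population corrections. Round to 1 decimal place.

SE(ȳ_st) ≈ 12.7

V̂(ȳ_st) = Σ W_h² (1 − n_h/N_h) s_h²/n_h, with W_h = N_h/N and N = 2740:
  stratum 1: (220/2740)²·(1 − 49/220)·217.78²/49 = 4.85018
  stratum 2: (760/2740)²·(1 − 39/760)·174.24²/39 = 56.8171
  stratum 3: (740/2740)²·(1 − 75/740)·265.44²/75 = 61.5777
  stratum 4: (1020/2740)²·(1 − 95/1020)·167.20²/95 = 36.9819
V̂(ȳ_st) = 160.227
SE(ȳ_st) = √160.227 = 12.6581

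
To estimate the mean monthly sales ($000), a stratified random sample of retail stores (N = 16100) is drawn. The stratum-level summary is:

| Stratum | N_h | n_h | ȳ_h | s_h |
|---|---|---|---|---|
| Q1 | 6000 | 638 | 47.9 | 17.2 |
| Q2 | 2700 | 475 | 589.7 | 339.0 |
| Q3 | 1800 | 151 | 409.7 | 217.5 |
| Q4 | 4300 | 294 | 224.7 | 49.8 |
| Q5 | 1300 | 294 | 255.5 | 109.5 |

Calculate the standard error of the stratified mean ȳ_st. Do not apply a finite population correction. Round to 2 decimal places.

SE(ȳ_st) ≈ 3.41

V̂(ȳ_st) = Σ W_h² s_h²/n_h, with W_h = N_h/N and N = 16100:
  stratum Q1: (6000/16100)²·17.2²/638 = 0.0644002
  stratum Q2: (2700/16100)²·339.0²/475 = 6.80427
  stratum Q3: (1800/16100)²·217.5²/151 = 3.91593
  stratum Q4: (4300/16100)²·49.8²/294 = 0.601723
  stratum Q5: (1300/16100)²·109.5²/294 = 0.265898
V̂(ȳ_st) = 11.6522
SE(ȳ_st) = √11.6522 = 3.41353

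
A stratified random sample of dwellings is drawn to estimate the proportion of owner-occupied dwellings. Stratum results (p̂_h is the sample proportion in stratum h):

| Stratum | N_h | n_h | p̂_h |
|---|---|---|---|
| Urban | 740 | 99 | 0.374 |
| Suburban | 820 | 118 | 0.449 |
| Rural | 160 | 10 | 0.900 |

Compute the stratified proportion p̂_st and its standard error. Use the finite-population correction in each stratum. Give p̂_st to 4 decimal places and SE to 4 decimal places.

p̂_st ≈ 0.4587, SE ≈ 0.0296

N = 1720; stratum weights W_h = N_h/N.
p̂_st = Σ W_h p̂_h = (740·0.374 + 820·0.449 + 160·0.900)/1720 = 0.45869
V̂(p̂_st) = Σ W_h² (1 − n_h/N_h) p̂_h(1−p̂_h)/(n_h−1):
  stratum Urban: (740/1720)²·(1 − 99/740)·0.374·0.626/98 = 0.000383048
  stratum Suburban: (820/1720)²·(1 − 118/820)·0.449·0.551/117 = 0.00041144
  stratum Rural: (160/1720)²·(1 − 10/160)·0.900·0.100/9 = 8.11249e-05
V̂(p̂_st) = 0.000875612; SE = √V̂ = 0.0295907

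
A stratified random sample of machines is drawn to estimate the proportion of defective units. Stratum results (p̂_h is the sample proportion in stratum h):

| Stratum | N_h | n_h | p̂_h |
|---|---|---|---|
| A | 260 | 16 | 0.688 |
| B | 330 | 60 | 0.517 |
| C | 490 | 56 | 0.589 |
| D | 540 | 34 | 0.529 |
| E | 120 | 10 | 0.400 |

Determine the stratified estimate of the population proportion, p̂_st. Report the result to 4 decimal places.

N = 1740; stratum weights W_h = N_h/N.
p̂_st = Σ W_h p̂_h = (260·0.688 + 330·0.517 + 490·0.589 + 540·0.529 + 120·0.400)/1740 = 0.55848

p̂_st ≈ 0.5585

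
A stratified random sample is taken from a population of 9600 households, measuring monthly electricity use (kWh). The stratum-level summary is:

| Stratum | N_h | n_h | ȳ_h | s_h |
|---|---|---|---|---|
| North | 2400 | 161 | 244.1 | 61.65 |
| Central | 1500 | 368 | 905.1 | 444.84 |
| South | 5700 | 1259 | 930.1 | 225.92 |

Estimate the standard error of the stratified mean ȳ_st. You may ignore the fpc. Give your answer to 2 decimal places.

SE(ȳ_st) ≈ 5.38

V̂(ȳ_st) = Σ W_h² s_h²/n_h, with W_h = N_h/N and N = 9600:
  stratum North: (2400/9600)²·61.65²/161 = 1.47544
  stratum Central: (1500/9600)²·444.84²/368 = 13.128
  stratum South: (5700/9600)²·225.92²/1259 = 14.2919
V̂(ȳ_st) = 28.8954
SE(ȳ_st) = √28.8954 = 5.37544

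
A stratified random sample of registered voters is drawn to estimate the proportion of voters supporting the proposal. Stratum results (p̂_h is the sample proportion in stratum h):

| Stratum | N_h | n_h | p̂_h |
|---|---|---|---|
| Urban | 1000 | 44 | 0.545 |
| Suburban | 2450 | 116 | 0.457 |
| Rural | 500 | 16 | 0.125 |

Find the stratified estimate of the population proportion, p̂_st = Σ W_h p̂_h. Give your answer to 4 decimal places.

N = 3950; stratum weights W_h = N_h/N.
p̂_st = Σ W_h p̂_h = (1000·0.545 + 2450·0.457 + 500·0.125)/3950 = 0.43725

p̂_st ≈ 0.4373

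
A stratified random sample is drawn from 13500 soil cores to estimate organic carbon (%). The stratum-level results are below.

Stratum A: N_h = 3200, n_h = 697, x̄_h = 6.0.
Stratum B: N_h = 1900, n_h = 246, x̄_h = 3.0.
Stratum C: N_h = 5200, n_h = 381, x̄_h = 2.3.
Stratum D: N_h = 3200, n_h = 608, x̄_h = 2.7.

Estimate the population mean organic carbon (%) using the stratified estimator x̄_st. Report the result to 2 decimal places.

x̄_st ≈ 3.37

N = Σ N_h = 13500. Stratum weights W_h = N_h/N.
x̄_st = (3200·6.0 + 1900·3.0 + 5200·2.3 + 3200·2.7) / 13500 = 3.3704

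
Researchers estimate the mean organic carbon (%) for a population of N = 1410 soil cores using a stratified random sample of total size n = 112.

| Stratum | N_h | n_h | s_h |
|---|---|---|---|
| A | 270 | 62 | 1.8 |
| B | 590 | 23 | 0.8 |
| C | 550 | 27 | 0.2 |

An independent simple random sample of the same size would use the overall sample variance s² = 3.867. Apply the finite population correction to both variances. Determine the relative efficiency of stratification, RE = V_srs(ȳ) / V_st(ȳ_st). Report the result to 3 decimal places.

RE ≈ 4.988

V̂(ȳ_st) = Σ W_h² (1 − n_h/N_h) s_h²/n_h, with W_h = N_h/N and N = 1410:
  stratum A: (270/1410)²·(1 − 62/270)·1.8²/62 = 0.00147619
  stratum B: (590/1410)²·(1 − 23/590)·0.8²/23 = 0.00468219
  stratum C: (550/1410)²·(1 − 27/550)·0.2²/27 = 0.000214349
V_st = 0.00637273
V_srs = (1 − 112/1410)·3.867/112 = 0.0317842
Relative efficiency = V_srs / V_st = 0.0317842/0.00637273 = 4.9875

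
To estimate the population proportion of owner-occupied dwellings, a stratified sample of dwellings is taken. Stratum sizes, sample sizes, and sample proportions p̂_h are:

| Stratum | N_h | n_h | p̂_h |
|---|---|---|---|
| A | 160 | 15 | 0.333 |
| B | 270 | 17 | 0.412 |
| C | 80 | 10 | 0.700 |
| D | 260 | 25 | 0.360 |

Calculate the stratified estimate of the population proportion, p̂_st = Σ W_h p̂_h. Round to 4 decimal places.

p̂_st ≈ 0.4079

N = 770; stratum weights W_h = N_h/N.
p̂_st = Σ W_h p̂_h = (160·0.333 + 270·0.412 + 80·0.700 + 260·0.360)/770 = 0.40795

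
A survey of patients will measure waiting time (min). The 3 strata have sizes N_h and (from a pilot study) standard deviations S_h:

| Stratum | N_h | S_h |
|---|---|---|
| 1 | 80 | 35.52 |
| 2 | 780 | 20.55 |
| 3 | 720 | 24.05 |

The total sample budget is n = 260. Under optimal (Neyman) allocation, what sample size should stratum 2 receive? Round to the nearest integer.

115

Neyman allocation: n_h = n · N_h S_h / Σ N_i S_i, with n = 260.
  stratum 1: N_h·S_h = 80·35.52 = 2841.60
  stratum 2: N_h·S_h = 780·20.55 = 16029.00
  stratum 3: N_h·S_h = 720·24.05 = 17316.00
Σ N_h S_h = 36186.60
n for stratum 2 = 260·16029.00/36186.60 = 115.168 → 115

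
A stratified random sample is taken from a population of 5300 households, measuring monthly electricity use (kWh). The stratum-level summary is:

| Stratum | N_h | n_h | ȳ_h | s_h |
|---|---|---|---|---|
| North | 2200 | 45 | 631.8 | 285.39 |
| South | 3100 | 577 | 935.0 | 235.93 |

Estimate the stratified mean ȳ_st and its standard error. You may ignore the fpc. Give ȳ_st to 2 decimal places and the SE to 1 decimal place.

ȳ_st = Σ W_h ȳ_h = (2200·631.8 + 3100·935.0)/5300 = 809.14340
V̂(ȳ_st) = Σ W_h² s_h²/n_h, with W_h = N_h/N and N = 5300:
  stratum North: (2200/5300)²·285.39²/45 = 311.859
  stratum South: (3100/5300)²·235.93²/577 = 33.0037
V̂(ȳ_st) = 344.863
SE(ȳ_st) = √344.863 = 18.5705

ȳ_st ≈ 809.14, SE ≈ 18.6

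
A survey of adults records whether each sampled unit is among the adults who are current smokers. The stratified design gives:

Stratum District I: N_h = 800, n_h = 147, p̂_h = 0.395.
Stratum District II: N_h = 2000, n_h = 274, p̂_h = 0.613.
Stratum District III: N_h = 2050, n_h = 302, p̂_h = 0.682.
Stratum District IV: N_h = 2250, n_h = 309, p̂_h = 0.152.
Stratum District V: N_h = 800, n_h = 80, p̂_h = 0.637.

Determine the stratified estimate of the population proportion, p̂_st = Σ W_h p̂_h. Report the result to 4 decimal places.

N = 7900; stratum weights W_h = N_h/N.
p̂_st = Σ W_h p̂_h = (800·0.395 + 2000·0.613 + 2050·0.682 + 2250·0.152 + 800·0.637)/7900 = 0.47996

p̂_st ≈ 0.4800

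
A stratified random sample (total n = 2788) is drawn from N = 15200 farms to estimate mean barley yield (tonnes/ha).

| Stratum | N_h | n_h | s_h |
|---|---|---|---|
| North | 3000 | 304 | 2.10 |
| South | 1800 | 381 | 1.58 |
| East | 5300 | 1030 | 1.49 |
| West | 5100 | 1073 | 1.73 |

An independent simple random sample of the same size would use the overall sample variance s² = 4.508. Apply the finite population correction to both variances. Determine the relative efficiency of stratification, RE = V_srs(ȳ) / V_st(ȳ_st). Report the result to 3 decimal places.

V̂(ȳ_st) = Σ W_h² (1 − n_h/N_h) s_h²/n_h, with W_h = N_h/N and N = 15200:
  stratum North: (3000/15200)²·(1 − 304/3000)·2.10²/304 = 0.000507831
  stratum South: (1800/15200)²·(1 − 381/1800)·1.58²/381 = 7.24364e-05
  stratum East: (5300/15200)²·(1 − 1030/5300)·1.49²/1030 = 0.000211131
  stratum West: (5100/15200)²·(1 − 1073/5100)·1.73²/1073 = 0.000247946
V_st = 0.00103934
V_srs = (1 − 2788/15200)·4.508/2788 = 0.00132035
Relative efficiency = V_srs / V_st = 0.00132035/0.00103934 = 1.2704

RE ≈ 1.270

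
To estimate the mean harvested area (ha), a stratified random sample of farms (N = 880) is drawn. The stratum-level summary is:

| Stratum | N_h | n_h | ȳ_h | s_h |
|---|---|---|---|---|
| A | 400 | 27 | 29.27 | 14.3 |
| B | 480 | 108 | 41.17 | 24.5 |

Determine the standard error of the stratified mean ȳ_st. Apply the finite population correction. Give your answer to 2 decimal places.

SE(ȳ_st) ≈ 1.66

V̂(ȳ_st) = Σ W_h² (1 − n_h/N_h) s_h²/n_h, with W_h = N_h/N and N = 880:
  stratum A: (400/880)²·(1 − 27/400)·14.3²/27 = 1.45919
  stratum B: (480/880)²·(1 − 108/480)·24.5²/108 = 1.28153
V̂(ȳ_st) = 2.74072
SE(ȳ_st) = √2.74072 = 1.65551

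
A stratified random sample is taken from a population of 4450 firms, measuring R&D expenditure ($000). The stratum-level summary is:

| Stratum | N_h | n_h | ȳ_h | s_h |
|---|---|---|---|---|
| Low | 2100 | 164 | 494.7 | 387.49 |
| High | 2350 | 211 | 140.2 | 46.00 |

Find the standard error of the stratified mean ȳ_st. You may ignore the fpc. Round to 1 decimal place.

SE(ȳ_st) ≈ 14.4

V̂(ȳ_st) = Σ W_h² s_h²/n_h, with W_h = N_h/N and N = 4450:
  stratum Low: (2100/4450)²·387.49²/164 = 203.89
  stratum High: (2350/4450)²·46.00²/211 = 2.79672
V̂(ȳ_st) = 206.687
SE(ȳ_st) = √206.687 = 14.3766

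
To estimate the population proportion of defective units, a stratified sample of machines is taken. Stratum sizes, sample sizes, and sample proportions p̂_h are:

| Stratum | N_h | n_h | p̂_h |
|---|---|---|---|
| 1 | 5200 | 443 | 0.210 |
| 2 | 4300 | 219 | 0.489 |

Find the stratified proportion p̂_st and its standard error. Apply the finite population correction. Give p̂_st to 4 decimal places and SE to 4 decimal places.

p̂_st ≈ 0.3363, SE ≈ 0.0180

N = 9500; stratum weights W_h = N_h/N.
p̂_st = Σ W_h p̂_h = (5200·0.210 + 4300·0.489)/9500 = 0.33628
V̂(p̂_st) = Σ W_h² (1 − n_h/N_h) p̂_h(1−p̂_h)/(n_h−1):
  stratum 1: (5200/9500)²·(1 − 443/5200)·0.210·0.790/442 = 0.000102876
  stratum 2: (4300/9500)²·(1 − 219/4300)·0.489·0.511/218 = 0.000222875
V̂(p̂_st) = 0.000325751; SE = √V̂ = 0.0180486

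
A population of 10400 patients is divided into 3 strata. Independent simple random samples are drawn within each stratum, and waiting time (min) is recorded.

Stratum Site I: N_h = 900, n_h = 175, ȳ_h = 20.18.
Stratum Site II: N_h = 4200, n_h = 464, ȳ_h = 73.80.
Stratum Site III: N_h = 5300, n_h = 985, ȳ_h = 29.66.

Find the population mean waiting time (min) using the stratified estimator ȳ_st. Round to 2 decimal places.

N = Σ N_h = 10400. Stratum weights W_h = N_h/N.
ȳ_st = (900·20.18 + 4200·73.80 + 5300·29.66) / 10400 = 46.6654

ȳ_st ≈ 46.67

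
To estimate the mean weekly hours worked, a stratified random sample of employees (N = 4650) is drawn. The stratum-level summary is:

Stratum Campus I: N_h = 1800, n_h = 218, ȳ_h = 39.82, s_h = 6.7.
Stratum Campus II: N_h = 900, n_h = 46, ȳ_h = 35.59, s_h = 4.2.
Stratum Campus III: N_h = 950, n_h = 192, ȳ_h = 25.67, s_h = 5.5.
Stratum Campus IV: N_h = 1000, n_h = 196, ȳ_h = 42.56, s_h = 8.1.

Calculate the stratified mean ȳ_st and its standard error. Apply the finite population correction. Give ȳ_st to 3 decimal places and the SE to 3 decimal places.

ȳ_st ≈ 36.700, SE ≈ 0.242

ȳ_st = Σ W_h ȳ_h = (1800·39.82 + 900·35.59 + 950·25.67 + 1000·42.56)/4650 = 36.69968
V̂(ȳ_st) = Σ W_h² (1 − n_h/N_h) s_h²/n_h, with W_h = N_h/N and N = 4650:
  stratum Campus I: (1800/4650)²·(1 − 218/1800)·6.7²/218 = 0.0271185
  stratum Campus II: (900/4650)²·(1 − 46/900)·4.2²/46 = 0.0136312
  stratum Campus III: (950/4650)²·(1 − 192/950)·5.5²/192 = 0.005247
  stratum Campus IV: (1000/4650)²·(1 − 196/1000)·8.1²/196 = 0.012447
V̂(ȳ_st) = 0.0584438
SE(ȳ_st) = √0.0584438 = 0.241751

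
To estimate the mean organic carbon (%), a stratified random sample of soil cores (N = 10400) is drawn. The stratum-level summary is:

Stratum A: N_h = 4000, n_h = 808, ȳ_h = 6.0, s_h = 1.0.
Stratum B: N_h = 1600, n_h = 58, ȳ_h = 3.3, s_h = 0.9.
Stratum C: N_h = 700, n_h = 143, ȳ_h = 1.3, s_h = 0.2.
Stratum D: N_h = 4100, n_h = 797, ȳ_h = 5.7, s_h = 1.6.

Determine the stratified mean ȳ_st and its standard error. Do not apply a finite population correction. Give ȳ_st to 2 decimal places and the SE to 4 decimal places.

ȳ_st = Σ W_h ȳ_h = (4000·6.0 + 1600·3.3 + 700·1.3 + 4100·5.7)/10400 = 5.15000
V̂(ȳ_st) = Σ W_h² s_h²/n_h, with W_h = N_h/N and N = 10400:
  stratum A: (4000/10400)²·1.0²/808 = 0.00018308
  stratum B: (1600/10400)²·0.9²/58 = 0.000330545
  stratum C: (700/10400)²·0.2²/143 = 1.26722e-06
  stratum D: (4100/10400)²·1.6²/797 = 0.000499209
V̂(ȳ_st) = 0.0010141
SE(ȳ_st) = √0.0010141 = 0.031845

ȳ_st ≈ 5.15, SE ≈ 0.0318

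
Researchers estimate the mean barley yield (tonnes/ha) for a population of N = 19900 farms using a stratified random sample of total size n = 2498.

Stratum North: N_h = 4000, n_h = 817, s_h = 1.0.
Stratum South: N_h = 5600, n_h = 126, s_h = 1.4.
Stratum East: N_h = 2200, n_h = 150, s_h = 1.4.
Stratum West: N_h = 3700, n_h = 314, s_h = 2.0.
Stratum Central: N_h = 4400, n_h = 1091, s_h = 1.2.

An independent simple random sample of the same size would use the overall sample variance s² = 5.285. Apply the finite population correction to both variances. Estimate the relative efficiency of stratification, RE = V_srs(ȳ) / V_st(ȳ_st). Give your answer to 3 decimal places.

V̂(ȳ_st) = Σ W_h² (1 − n_h/N_h) s_h²/n_h, with W_h = N_h/N and N = 19900:
  stratum North: (4000/19900)²·(1 − 817/4000)·1.0²/817 = 3.93521e-05
  stratum South: (5600/19900)²·(1 − 126/5600)·1.4²/126 = 0.00120413
  stratum East: (2200/19900)²·(1 − 150/2200)·1.4²/150 = 0.000148811
  stratum West: (3700/19900)²·(1 − 314/3700)·2.0²/314 = 0.000403007
  stratum Central: (4400/19900)²·(1 − 1091/4400)·1.2²/1091 = 4.85267e-05
V_st = 0.00184382
V_srs = (1 − 2498/19900)·5.285/2498 = 0.00185011
Relative efficiency = V_srs / V_st = 0.00185011/0.00184382 = 1.0034

RE ≈ 1.003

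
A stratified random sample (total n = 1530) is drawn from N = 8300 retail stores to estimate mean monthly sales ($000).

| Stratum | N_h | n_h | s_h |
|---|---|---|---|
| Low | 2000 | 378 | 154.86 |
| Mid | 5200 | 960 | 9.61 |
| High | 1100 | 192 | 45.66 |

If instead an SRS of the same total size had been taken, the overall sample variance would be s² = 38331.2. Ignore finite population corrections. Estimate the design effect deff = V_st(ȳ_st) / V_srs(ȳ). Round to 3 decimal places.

deff ≈ 0.156

V̂(ȳ_st) = Σ W_h² s_h²/n_h, with W_h = N_h/N and N = 8300:
  stratum Low: (2000/8300)²·154.86²/378 = 3.68375
  stratum Mid: (5200/8300)²·9.61²/960 = 0.0377595
  stratum High: (1100/8300)²·45.66²/192 = 0.190722
V_st = 3.91223
V_srs = s²/n = 38331.2/1530 = 25.0531
deff = V_st / V_srs = 3.91223/25.0531 = 0.1562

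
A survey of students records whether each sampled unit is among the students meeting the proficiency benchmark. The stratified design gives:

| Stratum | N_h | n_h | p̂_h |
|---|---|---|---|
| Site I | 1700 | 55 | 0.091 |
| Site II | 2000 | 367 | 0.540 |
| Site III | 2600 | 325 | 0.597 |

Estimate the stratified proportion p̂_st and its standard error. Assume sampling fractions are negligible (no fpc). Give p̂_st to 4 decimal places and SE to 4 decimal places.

p̂_st ≈ 0.4424, SE ≈ 0.0175

N = 6300; stratum weights W_h = N_h/N.
p̂_st = Σ W_h p̂_h = (1700·0.091 + 2000·0.540 + 2600·0.597)/6300 = 0.44237
V̂(p̂_st) = Σ W_h² p̂_h(1−p̂_h)/(n_h−1):
  stratum Site I: (1700/6300)²·0.091·0.909/54 = 0.000111539
  stratum Site II: (2000/6300)²·0.540·0.460/366 = 6.83989e-05
  stratum Site III: (2600/6300)²·0.597·0.403/324 = 0.000126474
V̂(p̂_st) = 0.000306412; SE = √V̂ = 0.0175046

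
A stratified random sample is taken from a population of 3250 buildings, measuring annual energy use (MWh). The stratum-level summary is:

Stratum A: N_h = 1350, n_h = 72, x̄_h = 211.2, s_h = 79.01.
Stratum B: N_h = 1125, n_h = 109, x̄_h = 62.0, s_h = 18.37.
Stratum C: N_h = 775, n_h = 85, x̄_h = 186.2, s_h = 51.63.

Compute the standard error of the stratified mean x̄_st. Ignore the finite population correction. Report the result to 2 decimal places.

V̂(x̄_st) = Σ W_h² s_h²/n_h, with W_h = N_h/N and N = 3250:
  stratum A: (1350/3250)²·79.01²/72 = 14.96
  stratum B: (1125/3250)²·18.37²/109 = 0.370963
  stratum C: (775/3250)²·51.63²/85 = 1.78329
V̂(x̄_st) = 17.1143
SE(x̄_st) = √17.1143 = 4.13694

SE(x̄_st) ≈ 4.14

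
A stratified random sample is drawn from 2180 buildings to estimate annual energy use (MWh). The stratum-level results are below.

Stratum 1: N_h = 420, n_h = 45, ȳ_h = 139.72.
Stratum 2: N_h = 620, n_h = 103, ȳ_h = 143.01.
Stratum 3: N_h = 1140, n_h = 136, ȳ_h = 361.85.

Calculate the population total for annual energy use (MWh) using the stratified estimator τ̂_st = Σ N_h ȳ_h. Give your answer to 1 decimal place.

τ̂_st = Σ N_h ȳ_h = 420·139.72 + 620·143.01 + 1140·361.85 = 559857.6

τ̂_st ≈ 559857.6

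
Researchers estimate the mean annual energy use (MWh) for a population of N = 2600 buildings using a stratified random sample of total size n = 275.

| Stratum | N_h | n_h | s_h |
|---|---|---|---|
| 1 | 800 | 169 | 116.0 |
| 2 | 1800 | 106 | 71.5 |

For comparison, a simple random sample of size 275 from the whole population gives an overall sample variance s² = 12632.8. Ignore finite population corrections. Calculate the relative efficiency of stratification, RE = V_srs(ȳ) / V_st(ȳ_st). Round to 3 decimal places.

V̂(ȳ_st) = Σ W_h² s_h²/n_h, with W_h = N_h/N and N = 2600:
  stratum 1: (800/2600)²·116.0²/169 = 7.53811
  stratum 2: (1800/2600)²·71.5²/106 = 23.1156
V_st = 30.6537
V_srs = s²/n = 12632.8/275 = 45.9375
Relative efficiency = V_srs / V_st = 45.9375/30.6537 = 1.4986

RE ≈ 1.499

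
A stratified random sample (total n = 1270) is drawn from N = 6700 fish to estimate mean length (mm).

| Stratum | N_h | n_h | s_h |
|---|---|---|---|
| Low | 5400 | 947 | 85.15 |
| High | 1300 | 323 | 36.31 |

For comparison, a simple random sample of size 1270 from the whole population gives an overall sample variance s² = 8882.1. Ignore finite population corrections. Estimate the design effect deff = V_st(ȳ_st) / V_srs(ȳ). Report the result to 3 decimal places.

V̂(ȳ_st) = Σ W_h² s_h²/n_h, with W_h = N_h/N and N = 6700:
  stratum Low: (5400/6700)²·85.15²/947 = 4.97344
  stratum High: (1300/6700)²·36.31²/323 = 0.153669
V_st = 5.12711
V_srs = s²/n = 8882.1/1270 = 6.99378
deff = V_st / V_srs = 5.12711/6.99378 = 0.7331

deff ≈ 0.733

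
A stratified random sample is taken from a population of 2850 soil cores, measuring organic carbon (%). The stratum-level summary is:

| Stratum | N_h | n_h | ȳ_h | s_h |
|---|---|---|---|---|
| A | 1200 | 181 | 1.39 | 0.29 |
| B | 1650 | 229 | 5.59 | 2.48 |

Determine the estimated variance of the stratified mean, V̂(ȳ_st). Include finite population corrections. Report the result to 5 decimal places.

V̂(ȳ_st) = Σ W_h² (1 − n_h/N_h) s_h²/n_h, with W_h = N_h/N and N = 2850:
  stratum A: (1200/2850)²·(1 − 181/1200)·0.29²/181 = 6.99493e-05
  stratum B: (1650/2850)²·(1 − 229/1650)·2.48²/229 = 0.00775276
V̂(ȳ_st) = 0.00782271

V̂(ȳ_st) ≈ 0.00782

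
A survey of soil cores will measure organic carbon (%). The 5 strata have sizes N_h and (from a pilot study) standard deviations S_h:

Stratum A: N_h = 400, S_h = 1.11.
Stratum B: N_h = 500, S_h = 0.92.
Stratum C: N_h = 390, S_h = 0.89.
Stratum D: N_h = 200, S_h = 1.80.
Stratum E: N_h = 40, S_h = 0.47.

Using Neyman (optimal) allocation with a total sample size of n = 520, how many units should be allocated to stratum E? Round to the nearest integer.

6

Neyman allocation: n_h = n · N_h S_h / Σ N_i S_i, with n = 520.
  stratum A: N_h·S_h = 400·1.11 = 444.00
  stratum B: N_h·S_h = 500·0.92 = 460.00
  stratum C: N_h·S_h = 390·0.89 = 347.10
  stratum D: N_h·S_h = 200·1.80 = 360.00
  stratum E: N_h·S_h = 40·0.47 = 18.80
Σ N_h S_h = 1629.90
n for stratum E = 520·18.80/1629.90 = 5.998 → 6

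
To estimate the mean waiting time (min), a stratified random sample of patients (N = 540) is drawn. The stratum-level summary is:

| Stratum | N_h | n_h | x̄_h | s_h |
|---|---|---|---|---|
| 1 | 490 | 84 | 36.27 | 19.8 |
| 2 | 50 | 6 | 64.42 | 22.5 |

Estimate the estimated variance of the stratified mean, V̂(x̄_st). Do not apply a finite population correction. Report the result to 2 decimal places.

V̂(x̄_st) ≈ 4.57

V̂(x̄_st) = Σ W_h² s_h²/n_h, with W_h = N_h/N and N = 540:
  stratum 1: (490/540)²·19.8²/84 = 3.84287
  stratum 2: (50/540)²·22.5²/6 = 0.72338
V̂(x̄_st) = 4.56625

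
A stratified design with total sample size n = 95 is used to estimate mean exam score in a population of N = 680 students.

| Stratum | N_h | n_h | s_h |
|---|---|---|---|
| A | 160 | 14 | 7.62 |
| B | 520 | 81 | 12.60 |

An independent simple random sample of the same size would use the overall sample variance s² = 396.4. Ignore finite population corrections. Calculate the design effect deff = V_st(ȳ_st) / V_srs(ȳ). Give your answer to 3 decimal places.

deff ≈ 0.330

V̂(ȳ_st) = Σ W_h² s_h²/n_h, with W_h = N_h/N and N = 680:
  stratum A: (160/680)²·7.62²/14 = 0.229617
  stratum B: (520/680)²·12.60²/81 = 1.14616
V_st = 1.37578
V_srs = s²/n = 396.4/95 = 4.17263
deff = V_st / V_srs = 1.37578/4.17263 = 0.3297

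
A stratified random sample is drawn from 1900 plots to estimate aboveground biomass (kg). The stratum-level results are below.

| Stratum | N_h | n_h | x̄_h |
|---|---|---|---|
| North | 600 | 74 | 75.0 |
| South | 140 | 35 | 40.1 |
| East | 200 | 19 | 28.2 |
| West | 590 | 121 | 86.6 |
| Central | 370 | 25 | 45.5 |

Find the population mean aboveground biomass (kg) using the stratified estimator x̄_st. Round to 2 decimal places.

N = Σ N_h = 1900. Stratum weights W_h = N_h/N.
x̄_st = (600·75.0 + 140·40.1 + 200·28.2 + 590·86.6 + 370·45.5) / 1900 = 65.3595

x̄_st ≈ 65.36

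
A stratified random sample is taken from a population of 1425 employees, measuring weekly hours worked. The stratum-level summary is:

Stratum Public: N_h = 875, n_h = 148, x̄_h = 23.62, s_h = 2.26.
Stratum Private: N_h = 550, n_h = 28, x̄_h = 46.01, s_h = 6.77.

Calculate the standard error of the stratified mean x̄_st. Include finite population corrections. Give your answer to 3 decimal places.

SE(x̄_st) ≈ 0.492

V̂(x̄_st) = Σ W_h² (1 − n_h/N_h) s_h²/n_h, with W_h = N_h/N and N = 1425:
  stratum Public: (875/1425)²·(1 − 148/875)·2.26²/148 = 0.0108111
  stratum Private: (550/1425)²·(1 − 28/550)·6.77²/28 = 0.231432
V̂(x̄_st) = 0.242243
SE(x̄_st) = √0.242243 = 0.492182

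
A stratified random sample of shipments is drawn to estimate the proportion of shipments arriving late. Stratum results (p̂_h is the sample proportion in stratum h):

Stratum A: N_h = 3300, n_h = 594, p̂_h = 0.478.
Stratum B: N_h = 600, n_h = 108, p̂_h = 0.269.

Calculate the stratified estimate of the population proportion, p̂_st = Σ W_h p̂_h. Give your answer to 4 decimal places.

N = 3900; stratum weights W_h = N_h/N.
p̂_st = Σ W_h p̂_h = (3300·0.478 + 600·0.269)/3900 = 0.44585

p̂_st ≈ 0.4458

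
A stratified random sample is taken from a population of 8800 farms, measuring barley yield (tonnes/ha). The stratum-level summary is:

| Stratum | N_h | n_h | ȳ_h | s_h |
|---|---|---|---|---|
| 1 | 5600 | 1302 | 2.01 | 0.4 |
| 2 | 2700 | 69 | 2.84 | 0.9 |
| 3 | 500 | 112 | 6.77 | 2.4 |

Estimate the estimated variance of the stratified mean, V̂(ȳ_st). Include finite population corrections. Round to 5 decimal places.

V̂(ȳ_st) ≈ 0.00124

V̂(ȳ_st) = Σ W_h² (1 − n_h/N_h) s_h²/n_h, with W_h = N_h/N and N = 8800:
  stratum 1: (5600/8800)²·(1 − 1302/5600)·0.4²/1302 = 3.81943e-05
  stratum 2: (2700/8800)²·(1 − 69/2700)·0.9²/69 = 0.00107685
  stratum 3: (500/8800)²·(1 − 112/500)·2.4²/112 = 0.000128837
V̂(ȳ_st) = 0.00124388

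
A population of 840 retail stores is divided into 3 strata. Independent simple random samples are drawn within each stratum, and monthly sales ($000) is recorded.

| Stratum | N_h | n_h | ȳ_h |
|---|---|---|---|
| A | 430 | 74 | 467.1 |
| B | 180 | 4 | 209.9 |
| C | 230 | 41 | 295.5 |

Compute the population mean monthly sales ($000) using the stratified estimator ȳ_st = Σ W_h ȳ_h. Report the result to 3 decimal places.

N = Σ N_h = 840. Stratum weights W_h = N_h/N.
ȳ_st = (430·467.1 + 180·209.9 + 230·295.5) / 840 = 365.00000

ȳ_st ≈ 365.000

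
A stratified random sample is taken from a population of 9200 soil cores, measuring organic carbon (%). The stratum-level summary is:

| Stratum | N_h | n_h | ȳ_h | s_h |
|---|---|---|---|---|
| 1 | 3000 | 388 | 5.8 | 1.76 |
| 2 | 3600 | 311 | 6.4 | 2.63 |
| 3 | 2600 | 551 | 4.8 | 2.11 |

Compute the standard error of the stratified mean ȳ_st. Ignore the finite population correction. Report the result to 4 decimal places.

V̂(ȳ_st) = Σ W_h² s_h²/n_h, with W_h = N_h/N and N = 9200:
  stratum 1: (3000/9200)²·1.76²/388 = 0.000848908
  stratum 2: (3600/9200)²·2.63²/311 = 0.0034055
  stratum 3: (2600/9200)²·2.11²/551 = 0.000645334
V̂(ȳ_st) = 0.00489974
SE(ȳ_st) = √0.00489974 = 0.0699981

SE(ȳ_st) ≈ 0.0700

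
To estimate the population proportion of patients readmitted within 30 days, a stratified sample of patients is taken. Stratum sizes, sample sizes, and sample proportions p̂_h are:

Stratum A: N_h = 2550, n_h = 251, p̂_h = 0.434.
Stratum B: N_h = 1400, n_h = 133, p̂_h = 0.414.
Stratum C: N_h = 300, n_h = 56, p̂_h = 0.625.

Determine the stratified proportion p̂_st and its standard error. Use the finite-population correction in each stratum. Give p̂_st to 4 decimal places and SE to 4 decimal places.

p̂_st ≈ 0.4409, SE ≈ 0.0227

N = 4250; stratum weights W_h = N_h/N.
p̂_st = Σ W_h p̂_h = (2550·0.434 + 1400·0.414 + 300·0.625)/4250 = 0.44089
V̂(p̂_st) = Σ W_h² (1 − n_h/N_h) p̂_h(1−p̂_h)/(n_h−1):
  stratum A: (2550/4250)²·(1 − 251/2550)·0.434·0.566/250 = 0.000318909
  stratum B: (1400/4250)²·(1 − 133/1400)·0.414·0.586/132 = 0.000180489
  stratum C: (300/4250)²·(1 − 56/300)·0.625·0.375/55 = 1.72696e-05
V̂(p̂_st) = 0.000516668; SE = √V̂ = 0.0227303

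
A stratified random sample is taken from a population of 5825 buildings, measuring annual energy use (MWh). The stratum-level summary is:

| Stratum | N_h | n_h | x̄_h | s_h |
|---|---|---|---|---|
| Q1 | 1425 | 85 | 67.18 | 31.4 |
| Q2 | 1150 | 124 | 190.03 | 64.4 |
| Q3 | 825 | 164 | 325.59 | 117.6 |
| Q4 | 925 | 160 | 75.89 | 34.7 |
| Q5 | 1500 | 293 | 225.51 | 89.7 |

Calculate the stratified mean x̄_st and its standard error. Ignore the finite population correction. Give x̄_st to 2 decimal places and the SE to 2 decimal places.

x̄_st ≈ 170.19, SE ≈ 2.39

x̄_st = Σ W_h x̄_h = (1425·67.18 + 1150·190.03 + 825·325.59 + 925·75.89 + 1500·225.51)/5825 = 170.18730
V̂(x̄_st) = Σ W_h² s_h²/n_h, with W_h = N_h/N and N = 5825:
  stratum Q1: (1425/5825)²·31.4²/85 = 0.69419
  stratum Q2: (1150/5825)²·64.4²/124 = 1.30363
  stratum Q3: (825/5825)²·117.6²/164 = 1.69156
  stratum Q4: (925/5825)²·34.7²/160 = 0.189771
  stratum Q5: (1500/5825)²·89.7²/293 = 1.82099
V̂(x̄_st) = 5.70014
SE(x̄_st) = √5.70014 = 2.3875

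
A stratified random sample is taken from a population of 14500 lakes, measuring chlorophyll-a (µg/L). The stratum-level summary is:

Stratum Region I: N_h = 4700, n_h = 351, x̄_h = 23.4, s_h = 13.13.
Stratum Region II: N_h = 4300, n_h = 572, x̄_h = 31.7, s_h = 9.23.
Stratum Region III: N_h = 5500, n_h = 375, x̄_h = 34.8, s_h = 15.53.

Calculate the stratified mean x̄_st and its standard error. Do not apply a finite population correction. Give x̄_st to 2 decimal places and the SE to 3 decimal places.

x̄_st = Σ W_h x̄_h = (4700·23.4 + 4300·31.7 + 5500·34.8)/14500 = 30.18552
V̂(x̄_st) = Σ W_h² s_h²/n_h, with W_h = N_h/N and N = 14500:
  stratum Region I: (4700/14500)²·13.13²/351 = 0.0516038
  stratum Region II: (4300/14500)²·9.23²/572 = 0.0130981
  stratum Region III: (5500/14500)²·15.53²/375 = 0.0925339
V̂(x̄_st) = 0.157236
SE(x̄_st) = √0.157236 = 0.39653

x̄_st ≈ 30.19, SE ≈ 0.397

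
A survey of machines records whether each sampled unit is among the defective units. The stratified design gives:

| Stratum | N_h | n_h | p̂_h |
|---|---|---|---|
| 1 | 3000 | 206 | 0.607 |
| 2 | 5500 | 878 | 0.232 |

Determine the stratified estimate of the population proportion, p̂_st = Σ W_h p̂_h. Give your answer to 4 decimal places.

p̂_st ≈ 0.3644

N = 8500; stratum weights W_h = N_h/N.
p̂_st = Σ W_h p̂_h = (3000·0.607 + 5500·0.232)/8500 = 0.36435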